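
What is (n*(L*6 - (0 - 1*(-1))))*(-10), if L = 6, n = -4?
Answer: 1400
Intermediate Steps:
(n*(L*6 - (0 - 1*(-1))))*(-10) = -4*(6*6 - (0 - 1*(-1)))*(-10) = -4*(36 - (0 + 1))*(-10) = -4*(36 - 1*1)*(-10) = -4*(36 - 1)*(-10) = -4*35*(-10) = -140*(-10) = 1400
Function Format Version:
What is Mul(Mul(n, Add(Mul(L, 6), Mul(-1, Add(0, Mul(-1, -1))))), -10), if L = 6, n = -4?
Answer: 1400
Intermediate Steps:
Mul(Mul(n, Add(Mul(L, 6), Mul(-1, Add(0, Mul(-1, -1))))), -10) = Mul(Mul(-4, Add(Mul(6, 6), Mul(-1, Add(0, Mul(-1, -1))))), -10) = Mul(Mul(-4, Add(36, Mul(-1, Add(0, 1)))), -10) = Mul(Mul(-4, Add(36, Mul(-1, 1))), -10) = Mul(Mul(-4, Add(36, -1)), -10) = Mul(Mul(-4, 35), -10) = Mul(-140, -10) = 1400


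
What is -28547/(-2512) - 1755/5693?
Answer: 158109511/14300816 ≈ 11.056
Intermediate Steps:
-28547/(-2512) - 1755/5693 = -28547*(-1/2512) - 1755*1/5693 = 28547/2512 - 1755/5693 = 158109511/14300816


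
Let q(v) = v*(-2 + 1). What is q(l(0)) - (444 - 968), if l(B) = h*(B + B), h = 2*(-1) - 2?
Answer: 524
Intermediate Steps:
h = -4 (h = -2 - 2 = -4)
l(B) = -8*B (l(B) = -4*(B + B) = -8*B)
q(v) = -v (q(v) = v*(-1) = -v)
q(l(0)) - (444 - 968) = -(-8)*0 - (444 - 968) = -1*0 - 1*(-524) = 0 + 524 = 524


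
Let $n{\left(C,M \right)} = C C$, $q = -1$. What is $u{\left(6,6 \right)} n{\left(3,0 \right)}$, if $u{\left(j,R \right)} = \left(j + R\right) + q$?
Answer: $99$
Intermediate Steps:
$n{\left(C,M \right)} = C^{2}$
$u{\left(j,R \right)} = -1 + R + j$ ($u{\left(j,R \right)} = \left(j + R\right) - 1 = \left(R + j\right) - 1 = -1 + R + j$)
$u{\left(6,6 \right)} n{\left(3,0 \right)} = \left(-1 + 6 + 6\right) 3^{2} = 11 \cdot 9 = 99$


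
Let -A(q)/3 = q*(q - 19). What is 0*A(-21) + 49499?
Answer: 49499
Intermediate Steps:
A(q) = -3*q*(-19 + q) (A(q) = -3*q*(q - 19) = -3*q*(-19 + q))
0*A(-21) + 49499 = 0*(3*(-21)*(19 - 1*(-21))) + 49499 = 0*(3*(-21)*(19 + 21)) + 49499 = 0*(3*(-21)*40) + 49499 = 0*(-2520) + 49499 = 0 + 49499 = 49499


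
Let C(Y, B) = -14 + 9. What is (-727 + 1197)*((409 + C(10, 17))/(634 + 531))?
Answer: 37976/233 ≈ 162.99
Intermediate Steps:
C(Y, B) = -5
(-727 + 1197)*((409 + C(10, 17))/(634 + 531)) = (-727 + 1197)*((409 - 5)/(634 + 531)) = 470*(404/1165) = 37976/233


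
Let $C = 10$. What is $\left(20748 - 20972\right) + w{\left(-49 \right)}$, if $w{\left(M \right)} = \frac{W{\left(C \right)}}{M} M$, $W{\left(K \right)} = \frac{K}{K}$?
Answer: $-223$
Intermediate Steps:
$W{\left(K \right)} = 1$
$w{\left(M \right)} = 1$ ($w{\left(M \right)} = 1 \frac{1}{M} M = \frac{M}{M} = 1$)
$\left(20748 - 20972\right) + w{\left(-49 \right)} = \left(20748 - 20972\right) + 1 = -224 + 1 = -223$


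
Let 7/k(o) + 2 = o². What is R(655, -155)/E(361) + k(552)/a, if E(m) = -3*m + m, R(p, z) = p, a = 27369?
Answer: -1365574953709/1505259721359 ≈ -0.90720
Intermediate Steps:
E(m) = -2*m
k(o) = 7/(-2 + o²)
R(655, -155)/E(361) + k(552)/a = 655/((-2*361)) + (7/(-2 + 552²))/27369 = 655/(-722) + (7/(-2 + 304704))*(1/27369) = 655*(-1/722) + (7/304702)*(1/27369) = -655/722 + (7*(1/304702))*(1/27369) = -655/722 + (7/304702)*(1/27369) = -655/722 + 7/8339389038 = -1365574953709/1505259721359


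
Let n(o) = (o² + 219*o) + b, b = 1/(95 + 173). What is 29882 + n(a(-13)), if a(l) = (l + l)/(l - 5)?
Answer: 655590793/21708 ≈ 30200.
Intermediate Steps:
b = 1/268 ≈ 0.0037313
a(l) = 2*l/(-5 + l) (a(l) = (2*l)/(-5 + l) = 2*l/(-5 + l))
n(o) = 1/268 + o² + 219*o (n(o) = (o² + 219*o) + 1/268 = 1/268 + o² + 219*o)
29882 + n(a(-13)) = 29882 + (1/268 + (2*(-13)/(-5 - 13))² + 219*(2*(-13)/(-5 - 13))) = 29882 + (1/268 + (2*(-13)/(-18))² + 219*(2*(-13)/(-18))) = 29882 + (1/268 + (2*(-13)*(-1/18))² + 219*(2*(-13)*(-1/18))) = 29882 + (1/268 + (13/9)² + 219*(13/9)) = 29882 + (1/268 + 169/81 + 949/3) = 29882 + 6912337/21708 = 655590793/21708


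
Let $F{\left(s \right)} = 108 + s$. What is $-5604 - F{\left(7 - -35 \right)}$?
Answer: $-5754$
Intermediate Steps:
$-5604 - F{\left(7 - -35 \right)} = -5604 - \left(108 + \left(7 - -35\right)\right) = -5604 - \left(108 + \left(7 + 35\right)\right) = -5604 - \left(108 + 42\right) = -5604 - 150 = -5754$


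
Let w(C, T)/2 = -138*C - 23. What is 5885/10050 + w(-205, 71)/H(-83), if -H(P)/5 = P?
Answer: 22824359/166830 ≈ 136.81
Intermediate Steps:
w(C, T) = -46 - 276*C (w(C, T) = 2*(-138*C - 23) = 2*(-23 - 138*C) = -46 - 276*C)
H(P) = -5*P
5885/10050 + w(-205, 71)/H(-83) = 5885/10050 + (-46 - 276*(-205))/((-5*(-83))) = 5885*(1/10050) + (-46 + 56580)/415 = 1177/2010 + 56534*(1/415) = 1177/2010 + 56534/415 = 22824359/166830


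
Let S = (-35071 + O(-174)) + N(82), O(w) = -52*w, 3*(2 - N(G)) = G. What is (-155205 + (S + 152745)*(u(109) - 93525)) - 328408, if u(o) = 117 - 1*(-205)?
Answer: -35426979109/3 ≈ -1.1809e+10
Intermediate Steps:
N(G) = 2 - G/3
u(o) = 322 (u(o) = 117 + 205 = 322)
S = -78145/3 (S = (-35071 - 52*(-174)) + (2 - ⅓*82) = (-35071 + 9048) + (2 - 82/3) = -26023 - 76/3 = -78145/3 ≈ -26048.)
(-155205 + (S + 152745)*(u(109) - 93525)) - 328408 = (-155205 + (-78145/3 + 152745)*(322 - 93525)) - 328408 = (-155205 + (380090/3)*(-93203)) - 328408 = (-155205 - 35425528270/3) - 328408 = -35425993885/3 - 328408 = -35426979109/3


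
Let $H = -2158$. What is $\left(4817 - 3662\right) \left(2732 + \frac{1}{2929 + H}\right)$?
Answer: $\frac{810953605}{257} \approx 3.1555 \cdot 10^{6}$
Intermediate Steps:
$\left(4817 - 3662\right) \left(2732 + \frac{1}{2929 + H}\right) = \left(4817 - 3662\right) \left(2732 + \frac{1}{2929 - 2158}\right) = 1155 \left(2732 + \frac{1}{771}\right) = 1155 \cdot \frac{2106373}{771} = \frac{810953605}{257}$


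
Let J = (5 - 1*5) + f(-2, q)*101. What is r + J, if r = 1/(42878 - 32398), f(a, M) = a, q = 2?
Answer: -2116959/10480 ≈ -202.00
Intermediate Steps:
r = 1/10480 ≈ 9.5420e-5
J = -202 (J = (5 - 1*5) - 2*101 = (5 - 5) - 202 = 0 - 202 = -202)
r + J = 1/10480 - 202 = -2116959/10480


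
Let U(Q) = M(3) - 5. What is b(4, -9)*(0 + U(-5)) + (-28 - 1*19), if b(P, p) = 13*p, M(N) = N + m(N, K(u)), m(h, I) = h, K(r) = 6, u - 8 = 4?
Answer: -164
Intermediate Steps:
u = 12 (u = 8 + 4 = 12)
M(N) = 2*N (M(N) = N + N = 2*N)
U(Q) = 1 (U(Q) = 2*3 - 5 = 6 - 5 = 1)
b(4, -9)*(0 + U(-5)) + (-28 - 1*19) = (13*(-9))*(0 + 1) + (-28 - 1*19) = -117*1 + (-28 - 19) = -117 - 47 = -164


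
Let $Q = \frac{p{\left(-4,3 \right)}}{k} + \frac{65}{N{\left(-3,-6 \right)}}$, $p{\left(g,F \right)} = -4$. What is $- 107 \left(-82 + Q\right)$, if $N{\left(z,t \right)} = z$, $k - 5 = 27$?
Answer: $\frac{266537}{24} \approx 11106.0$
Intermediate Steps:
$k = 32$ ($k = 5 + 27 = 32$)
$Q = - \frac{523}{24}$ ($Q = - \frac{4}{32} + \frac{65}{-3} = \left(-4\right) \frac{1}{32} + 65 \left(- \frac{1}{3}\right) = - \frac{1}{8} - \frac{65}{3} = - \frac{523}{24} \approx -21.792$)
$- 107 \left(-82 + Q\right) = - 107 \left(-82 - \frac{523}{24}\right) = \left(-107\right) \left(- \frac{2491}{24}\right) = \frac{266537}{24}$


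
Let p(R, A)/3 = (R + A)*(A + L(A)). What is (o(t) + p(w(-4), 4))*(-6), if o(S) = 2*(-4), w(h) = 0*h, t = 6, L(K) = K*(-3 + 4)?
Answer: -528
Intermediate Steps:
L(K) = K (L(K) = K*1 = K)
w(h) = 0
p(R, A) = 6*A*(A + R) (p(R, A) = 3*((R + A)*(A + A)) = 3*((A + R)*(2*A)) = 3*(2*A*(A + R)) = 6*A*(A + R))
o(S) = -8
(o(t) + p(w(-4), 4))*(-6) = (-8 + 6*4*(4 + 0))*(-6) = (-8 + 6*4*4)*(-6) = (-8 + 96)*(-6) = 88*(-6) = -528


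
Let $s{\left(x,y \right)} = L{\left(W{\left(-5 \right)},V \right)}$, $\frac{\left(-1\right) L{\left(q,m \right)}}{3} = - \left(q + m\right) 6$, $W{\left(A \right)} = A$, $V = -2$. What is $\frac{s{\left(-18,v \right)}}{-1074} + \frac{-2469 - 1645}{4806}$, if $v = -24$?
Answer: $- \frac{317740}{430137} \approx -0.7387$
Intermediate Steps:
$L{\left(q,m \right)} = 18 m + 18 q$ ($L{\left(q,m \right)} = - 3 \left(- \left(q + m\right) 6\right) = - 3 \left(- \left(m + q\right) 6\right) = - 3 \left(- (6 m + 6 q)\right) = - 3 \left(- 6 m - 6 q\right) = 18 m + 18 q$)
$s{\left(x,y \right)} = -126$ ($s{\left(x,y \right)} = 18 \left(-2\right) + 18 \left(-5\right) = -36 - 90 = -126$)
$\frac{s{\left(-18,v \right)}}{-1074} + \frac{-2469 - 1645}{4806} = - \frac{126}{-1074} + \frac{-2469 - 1645}{4806} = \left(-126\right) \left(- \frac{1}{1074}\right) - \frac{2057}{2403} = \frac{21}{179} - \frac{2057}{2403} = - \frac{317740}{430137}$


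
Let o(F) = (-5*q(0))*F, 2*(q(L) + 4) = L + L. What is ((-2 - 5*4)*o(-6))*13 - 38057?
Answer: -3737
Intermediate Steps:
q(L) = -4 + L (q(L) = -4 + (L + L)/2 = -4 + (2*L)/2 = -4 + L)
o(F) = 20*F (o(F) = (-5*(-4 + 0))*F = (-5*(-4))*F = 20*F)
((-2 - 5*4)*o(-6))*13 - 38057 = ((-2 - 5*4)*(20*(-6)))*13 - 38057 = ((-2 - 20)*(-120))*13 - 38057 = -22*(-120)*13 - 38057 = 2640*13 - 38057 = 34320 - 38057 = -3737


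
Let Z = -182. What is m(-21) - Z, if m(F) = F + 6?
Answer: 167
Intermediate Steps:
m(F) = 6 + F
m(-21) - Z = (6 - 21) - 1*(-182) = -15 + 182 = 167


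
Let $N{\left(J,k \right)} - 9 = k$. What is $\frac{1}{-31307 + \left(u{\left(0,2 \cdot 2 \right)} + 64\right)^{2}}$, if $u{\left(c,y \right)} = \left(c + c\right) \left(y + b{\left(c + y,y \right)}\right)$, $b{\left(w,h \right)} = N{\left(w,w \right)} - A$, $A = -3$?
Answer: $- \frac{1}{27211} \approx -3.675 \cdot 10^{-5}$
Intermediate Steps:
$N{\left(J,k \right)} = 9 + k$
$b{\left(w,h \right)} = 12 + w$ ($b{\left(w,h \right)} = \left(9 + w\right) - -3 = \left(9 + w\right) + 3 = 12 + w$)
$u{\left(c,y \right)} = 2 c \left(12 + c + 2 y\right)$ ($u{\left(c,y \right)} = \left(c + c\right) \left(y + \left(12 + \left(c + y\right)\right)\right) = 2 c \left(y + \left(12 + c + y\right)\right) = 2 c \left(12 + c + 2 y\right)$)
$\frac{1}{-31307 + \left(u{\left(0,2 \cdot 2 \right)} + 64\right)^{2}} = \frac{1}{-31307 + \left(2 \cdot 0 \left(12 + 0 + 2 \cdot 2 \cdot 2\right) + 64\right)^{2}} = \frac{1}{-31307 + \left(2 \cdot 0 \left(12 + 0 + 2 \cdot 4\right) + 64\right)^{2}} = \frac{1}{-31307 + \left(2 \cdot 0 \left(12 + 0 + 8\right) + 64\right)^{2}} = \frac{1}{-31307 + \left(2 \cdot 0 \cdot 20 + 64\right)^{2}} = \frac{1}{-31307 + \left(0 + 64\right)^{2}} = \frac{1}{-31307 + 64^{2}} = \frac{1}{-31307 + 4096} = \frac{1}{-27211} = - \frac{1}{27211}$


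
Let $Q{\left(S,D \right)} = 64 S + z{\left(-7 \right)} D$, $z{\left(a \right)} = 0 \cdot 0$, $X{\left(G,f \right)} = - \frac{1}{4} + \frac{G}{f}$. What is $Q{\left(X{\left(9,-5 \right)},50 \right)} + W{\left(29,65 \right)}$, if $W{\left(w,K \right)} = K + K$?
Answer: $- \frac{6}{5} \approx -1.2$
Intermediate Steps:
$X{\left(G,f \right)} = - \frac{1}{4} + \frac{G}{f}$ ($X{\left(G,f \right)} = \left(-1\right) \frac{1}{4} + \frac{G}{f} = - \frac{1}{4} + \frac{G}{f}$)
$z{\left(a \right)} = 0$
$W{\left(w,K \right)} = 2 K$
$Q{\left(S,D \right)} = 64 S$ ($Q{\left(S,D \right)} = 64 S + 0 D = 64 S + 0 = 64 S$)
$Q{\left(X{\left(9,-5 \right)},50 \right)} + W{\left(29,65 \right)} = 64 \frac{9 - - \frac{5}{4}}{-5} + 2 \cdot 65 = 64 \left(- \frac{9 + \frac{5}{4}}{5}\right) + 130 = 64 \left(\left(- \frac{1}{5}\right) \frac{41}{4}\right) + 130 = 64 \left(- \frac{41}{20}\right) + 130 = - \frac{656}{5} + 130 = - \frac{6}{5}$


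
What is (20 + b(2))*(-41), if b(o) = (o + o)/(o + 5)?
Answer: -5904/7 ≈ -843.43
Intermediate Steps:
b(o) = 2*o/(5 + o) (b(o) = (2*o)/(5 + o) = 2*o/(5 + o))
(20 + b(2))*(-41) = (20 + 2*2/(5 + 2))*(-41) = (20 + 2*2/7)*(-41) = (20 + 2*2*(⅐))*(-41) = (20 + 4/7)*(-41) = (144/7)*(-41) = -5904/7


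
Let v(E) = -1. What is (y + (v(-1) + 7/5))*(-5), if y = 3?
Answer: -17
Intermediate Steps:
(y + (v(-1) + 7/5))*(-5) = (3 + (-1 + 7/5))*(-5) = (3 + 2/5)*(-5) = (17/5)*(-5) = -17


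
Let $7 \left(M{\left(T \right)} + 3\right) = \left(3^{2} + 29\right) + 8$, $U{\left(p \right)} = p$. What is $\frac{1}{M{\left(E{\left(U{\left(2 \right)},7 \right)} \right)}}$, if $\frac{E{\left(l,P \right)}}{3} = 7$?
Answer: $\frac{7}{25} \approx 0.28$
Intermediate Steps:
$E{\left(l,P \right)} = 21$ ($E{\left(l,P \right)} = 3 \cdot 7 = 21$)
$M{\left(T \right)} = \frac{25}{7}$ ($M{\left(T \right)} = -3 + \frac{\left(3^{2} + 29\right) + 8}{7} = -3 + \frac{\left(9 + 29\right) + 8}{7} = -3 + \frac{38 + 8}{7} = -3 + \frac{1}{7} \cdot 46 = -3 + \frac{46}{7} = \frac{25}{7}$)
$\frac{1}{M{\left(E{\left(U{\left(2 \right)},7 \right)} \right)}} = \frac{1}{\frac{25}{7}} = \frac{7}{25}$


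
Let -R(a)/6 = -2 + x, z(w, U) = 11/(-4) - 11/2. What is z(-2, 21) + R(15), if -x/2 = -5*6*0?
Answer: 15/4 ≈ 3.7500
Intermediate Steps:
x = 0 (x = -2*(-5*6)*0 = -(-60)*0 = -2*0 = 0)
z(w, U) = -33/4 (z(w, U) = 11*(-¼) - 11*½ = -11/4 - 11/2 = -33/4)
R(a) = 12 (R(a) = -6*(-2 + 0) = -6*(-2) = 12)
z(-2, 21) + R(15) = -33/4 + 12 = 15/4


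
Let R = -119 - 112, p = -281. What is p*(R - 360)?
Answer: 166071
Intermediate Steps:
R = -231
p*(R - 360) = -281*(-231 - 360) = -281*(-591) = 166071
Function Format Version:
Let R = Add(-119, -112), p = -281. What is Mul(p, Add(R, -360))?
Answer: 166071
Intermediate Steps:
R = -231
Mul(p, Add(R, -360)) = Mul(-281, Add(-231, -360)) = Mul(-281, -591) = 166071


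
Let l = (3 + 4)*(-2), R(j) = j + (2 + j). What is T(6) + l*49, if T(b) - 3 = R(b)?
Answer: -669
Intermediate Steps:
R(j) = 2 + 2*j
T(b) = 5 + 2*b (T(b) = 3 + (2 + 2*b) = 5 + 2*b)
l = -14 (l = 7*(-2) = -14)
T(6) + l*49 = (5 + 2*6) - 14*49 = (5 + 12) - 686 = 17 - 686 = -669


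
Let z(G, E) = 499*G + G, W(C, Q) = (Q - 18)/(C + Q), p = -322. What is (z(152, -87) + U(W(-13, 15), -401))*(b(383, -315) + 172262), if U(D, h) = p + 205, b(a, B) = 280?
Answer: 13093004586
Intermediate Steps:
W(C, Q) = (-18 + Q)/(C + Q)
U(D, h) = -117 (U(D, h) = -322 + 205 = -117)
z(G, E) = 500*G
(z(152, -87) + U(W(-13, 15), -401))*(b(383, -315) + 172262) = (500*152 - 117)*(280 + 172262) = (76000 - 117)*172542 = 75883*172542 = 13093004586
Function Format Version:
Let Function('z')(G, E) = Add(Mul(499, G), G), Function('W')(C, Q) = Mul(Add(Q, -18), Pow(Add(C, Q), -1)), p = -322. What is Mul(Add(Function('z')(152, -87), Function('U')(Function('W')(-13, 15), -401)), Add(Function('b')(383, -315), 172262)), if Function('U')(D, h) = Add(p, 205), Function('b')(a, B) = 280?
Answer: 13093004586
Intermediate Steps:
Function('W')(C, Q) = Mul(Pow(Add(C, Q), -1), Add(-18, Q)) (Function('W')(C, Q) = Mul(Add(-18, Q), Pow(Add(C, Q), -1)) = Mul(Pow(Add(C, Q), -1), Add(-18, Q)))
Function('U')(D, h) = -117 (Function('U')(D, h) = Add(-322, 205) = -117)
Function('z')(G, E) = Mul(500, G)
Mul(Add(Function('z')(152, -87), Function('U')(Function('W')(-13, 15), -401)), Add(Function('b')(383, -315), 172262)) = Mul(Add(Mul(500, 152), -117), Add(280, 172262)) = Mul(Add(76000, -117), 172542) = Mul(75883, 172542) = 13093004586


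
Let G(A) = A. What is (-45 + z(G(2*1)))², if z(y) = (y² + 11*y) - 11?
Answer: 900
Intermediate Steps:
z(y) = -11 + y² + 11*y
(-45 + z(G(2*1)))² = (-45 + (-11 + (2*1)² + 11*(2*1)))² = (-45 + (-11 + 2² + 11*2))² = (-45 + (-11 + 4 + 22))² = (-45 + 15)² = (-30)² = 900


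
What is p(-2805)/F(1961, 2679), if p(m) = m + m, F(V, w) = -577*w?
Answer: 1870/515261 ≈ 0.0036292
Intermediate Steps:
p(m) = 2*m
p(-2805)/F(1961, 2679) = (2*(-2805))/((-577*2679)) = -5610/(-1545783) = -5610*(-1/1545783) = 1870/515261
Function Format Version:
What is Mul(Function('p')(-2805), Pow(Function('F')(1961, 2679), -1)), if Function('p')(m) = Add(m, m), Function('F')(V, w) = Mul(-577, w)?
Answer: Rational(1870, 515261) ≈ 0.0036292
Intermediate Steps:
Function('p')(m) = Mul(2, m)
Mul(Function('p')(-2805), Pow(Function('F')(1961, 2679), -1)) = Mul(Mul(2, -2805), Pow(Mul(-577, 2679), -1)) = Mul(-5610, Pow(-1545783, -1)) = Mul(-5610, Rational(-1, 1545783)) = Rational(1870, 515261)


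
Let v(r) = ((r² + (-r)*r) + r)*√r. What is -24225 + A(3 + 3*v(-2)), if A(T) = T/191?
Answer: -4626972/191 - 6*I*√2/191 ≈ -24225.0 - 0.044426*I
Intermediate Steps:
v(r) = r^(3/2) (v(r) = ((r² - r²) + r)*√r = (0 + r)*√r = r*√r = r^(3/2))
A(T) = T/191 (A(T) = T*(1/191) = T/191)
-24225 + A(3 + 3*v(-2)) = -24225 + (3 + 3*(-2)^(3/2))/191 = -24225 + (3 + 3*(-2*I*√2))/191 = -24225 + (3 - 6*I*√2)/191 = -24225 + (3/191 - 6*I*√2/191) = -4626972/191 - 6*I*√2/191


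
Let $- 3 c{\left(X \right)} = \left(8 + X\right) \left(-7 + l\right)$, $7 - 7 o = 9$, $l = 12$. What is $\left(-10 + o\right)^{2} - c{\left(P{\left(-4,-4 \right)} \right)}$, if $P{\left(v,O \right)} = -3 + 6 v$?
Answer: $\frac{10897}{147} \approx 74.129$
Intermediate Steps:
$o = - \frac{2}{7}$ ($o = 1 - \frac{9}{7} = - \frac{2}{7} \approx -0.28571$)
$c{\left(X \right)} = - \frac{40}{3} - \frac{5 X}{3}$ ($c{\left(X \right)} = - \frac{\left(8 + X\right) \left(-7 + 12\right)}{3} = - \frac{\left(8 + X\right) 5}{3} = - \frac{40 + 5 X}{3} = - \frac{40}{3} - \frac{5 X}{3}$)
$\left(-10 + o\right)^{2} - c{\left(P{\left(-4,-4 \right)} \right)} = \left(-10 - \frac{2}{7}\right)^{2} - \left(- \frac{40}{3} - \frac{5 \left(-3 + 6 \left(-4\right)\right)}{3}\right) = \left(- \frac{72}{7}\right)^{2} - \left(- \frac{40}{3} - \frac{5 \left(-3 - 24\right)}{3}\right) = \frac{5184}{49} - \left(- \frac{40}{3} - -45\right) = \frac{5184}{49} - \left(- \frac{40}{3} + 45\right) = \frac{5184}{49} - \frac{95}{3} = \frac{10897}{147}$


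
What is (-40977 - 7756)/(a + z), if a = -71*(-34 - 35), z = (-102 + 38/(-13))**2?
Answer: -8235877/2688427 ≈ -3.0635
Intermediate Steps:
z = 1860496/169 (z = (-102 + 38*(-1/13))**2 = (-102 - 38/13)**2 = (-1364/13)**2 = 1860496/169 ≈ 11009.)
a = 4899 (a = -71*(-69) = 4899)
(-40977 - 7756)/(a + z) = (-40977 - 7756)/(4899 + 1860496/169) = -48733/2688427/169 = -48733*169/2688427 = -8235877/2688427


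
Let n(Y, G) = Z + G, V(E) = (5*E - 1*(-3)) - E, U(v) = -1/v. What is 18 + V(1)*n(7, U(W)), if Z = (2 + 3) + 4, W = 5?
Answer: 398/5 ≈ 79.600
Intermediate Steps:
Z = 9 (Z = 5 + 4 = 9)
V(E) = 3 + 4*E (V(E) = (5*E + 3) - E = (3 + 5*E) - E = 3 + 4*E)
n(Y, G) = 9 + G
18 + V(1)*n(7, U(W)) = 18 + (3 + 4*1)*(9 - 1/5) = 18 + (3 + 4)*(9 - 1*⅕) = 18 + 7*(9 - ⅕) = 18 + 7*(44/5) = 18 + 308/5 = 398/5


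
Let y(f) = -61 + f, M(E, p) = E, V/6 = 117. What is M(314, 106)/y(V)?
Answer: 314/641 ≈ 0.48986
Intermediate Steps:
V = 702 (V = 6*117 = 702)
M(314, 106)/y(V) = 314/(-61 + 702) = 314/641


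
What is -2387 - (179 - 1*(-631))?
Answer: -3197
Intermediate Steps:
-2387 - (179 - 1*(-631)) = -2387 - (179 + 631) = -2387 - 1*810 = -2387 - 810 = -3197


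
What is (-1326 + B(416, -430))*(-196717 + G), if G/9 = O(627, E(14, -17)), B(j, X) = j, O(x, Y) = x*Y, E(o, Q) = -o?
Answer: 250904290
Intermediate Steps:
O(x, Y) = Y*x
G = -79002 (G = 9*(-1*14*627) = 9*(-14*627) = 9*(-8778) = -79002)
(-1326 + B(416, -430))*(-196717 + G) = (-1326 + 416)*(-196717 - 79002) = -910*(-275719) = 250904290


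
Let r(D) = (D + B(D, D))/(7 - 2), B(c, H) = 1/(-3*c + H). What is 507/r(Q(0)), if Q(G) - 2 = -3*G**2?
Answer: 10140/7 ≈ 1448.6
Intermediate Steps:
Q(G) = 2 - 3*G**2
B(c, H) = 1/(H - 3*c)
r(D) = -1/(10*D) + D/5 (r(D) = (D + 1/(D - 3*D))/(7 - 2) = (D + 1/(-2*D))/5 = (D - 1/(2*D))*(1/5) = -1/(10*D) + D/5)
507/r(Q(0)) = 507/(-1/(10*(2 - 3*0**2)) + (2 - 3*0**2)/5) = 507/(-1/(10*(2 - 3*0)) + (2 - 3*0)/5) = 507/(-1/(10*(2 + 0)) + (2 + 0)/5) = 507/(-1/10/2 + (1/5)*2) = 507/(-1/10*1/2 + 2/5) = 507/(-1/20 + 2/5) = 507/(7/20) = 507*(20/7) = 10140/7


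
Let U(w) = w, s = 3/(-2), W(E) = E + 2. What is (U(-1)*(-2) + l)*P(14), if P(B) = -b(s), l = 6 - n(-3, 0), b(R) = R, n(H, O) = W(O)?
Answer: 9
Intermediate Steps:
W(E) = 2 + E
s = -3/2 (s = 3*(-½) = -3/2 ≈ -1.5000)
n(H, O) = 2 + O
l = 4 (l = 6 - (2 + 0) = 6 - 1*2 = 6 - 2 = 4)
P(B) = 3/2 (P(B) = -1*(-3/2) = 3/2)
(U(-1)*(-2) + l)*P(14) = (-1*(-2) + 4)*(3/2) = (2 + 4)*(3/2) = 6*(3/2) = 9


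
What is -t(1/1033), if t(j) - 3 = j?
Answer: -3100/1033 ≈ -3.0010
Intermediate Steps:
t(j) = 3 + j
-t(1/1033) = -(3 + 1/1033) = -1*3100/1033 = -3100/1033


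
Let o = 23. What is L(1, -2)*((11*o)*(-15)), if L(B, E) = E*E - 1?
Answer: -11385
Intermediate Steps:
L(B, E) = -1 + E² (L(B, E) = E² - 1 = -1 + E²)
L(1, -2)*((11*o)*(-15)) = (-1 + (-2)²)*((11*23)*(-15)) = (-1 + 4)*(253*(-15)) = 3*(-3795) = -11385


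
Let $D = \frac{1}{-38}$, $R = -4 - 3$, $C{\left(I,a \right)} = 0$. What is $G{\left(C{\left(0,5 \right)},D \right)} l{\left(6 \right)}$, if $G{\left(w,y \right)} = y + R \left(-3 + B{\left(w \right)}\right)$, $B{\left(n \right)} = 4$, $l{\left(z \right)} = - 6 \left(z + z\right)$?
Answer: $\frac{9612}{19} \approx 505.89$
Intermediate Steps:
$l{\left(z \right)} = - 12 z$ ($l{\left(z \right)} = - 6 \cdot 2 z = - 12 z$)
$R = -7$
$D = - \frac{1}{38} \approx -0.026316$
$G{\left(w,y \right)} = -7 + y$ ($G{\left(w,y \right)} = y - 7 \left(-3 + 4\right) = y - 7 = -7 + y$)
$G{\left(C{\left(0,5 \right)},D \right)} l{\left(6 \right)} = \left(-7 - \frac{1}{38}\right) \left(\left(-12\right) 6\right) = \left(- \frac{267}{38}\right) \left(-72\right) = \frac{9612}{19}$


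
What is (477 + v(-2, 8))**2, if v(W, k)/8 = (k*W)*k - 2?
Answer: 316969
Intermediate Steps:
v(W, k) = -16 + 8*W*k**2 (v(W, k) = 8*((k*W)*k - 2) = 8*((W*k)*k - 2) = 8*(W*k**2 - 2) = 8*(-2 + W*k**2) = -16 + 8*W*k**2)
(477 + v(-2, 8))**2 = (477 + (-16 + 8*(-2)*8**2))**2 = (477 + (-16 + 8*(-2)*64))**2 = (477 + (-16 - 1024))**2 = (477 - 1040)**2 = (-563)**2 = 316969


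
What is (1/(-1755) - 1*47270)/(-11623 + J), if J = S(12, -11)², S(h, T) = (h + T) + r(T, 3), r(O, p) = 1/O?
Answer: 10038020971/2468026665 ≈ 4.0672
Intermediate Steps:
S(h, T) = T + h + 1/T (S(h, T) = (h + T) + 1/T = (T + h) + 1/T = T + h + 1/T)
J = 100/121 (J = (-11 + 12 + 1/(-11))² = (-11 + 12 - 1/11)² = (10/11)² = 100/121 ≈ 0.82645)
(1/(-1755) - 1*47270)/(-11623 + J) = (1/(-1755) - 1*47270)/(-11623 + 100/121) = (-1/1755 - 47270)/(-1406283/121) = -82958851/1755*(-121/1406283) = 10038020971/2468026665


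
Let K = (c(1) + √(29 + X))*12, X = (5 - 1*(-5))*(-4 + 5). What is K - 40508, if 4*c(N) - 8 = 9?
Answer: -40457 + 12*√39 ≈ -40382.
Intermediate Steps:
c(N) = 17/4 (c(N) = 2 + (¼)*9 = 2 + 9/4 = 17/4)
X = 10 (X = (5 + 5)*1 = 10*1 = 10)
K = 51 + 12*√39 (K = (17/4 + √(29 + 10))*12 = (17/4 + √39)*12 = 51 + 12*√39 ≈ 125.94)
K - 40508 = (51 + 12*√39) - 40508 = -40457 + 12*√39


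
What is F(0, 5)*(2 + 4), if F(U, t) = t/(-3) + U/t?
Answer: -10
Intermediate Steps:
F(U, t) = -t/3 + U/t (F(U, t) = t*(-⅓) + U/t = -t/3 + U/t)
F(0, 5)*(2 + 4) = (-⅓*5 + 0/5)*(2 + 4) = (-5/3 + 0*(⅕))*6 = (-5/3 + 0)*6 = -5/3*6 = -10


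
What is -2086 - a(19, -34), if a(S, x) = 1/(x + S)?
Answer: -31289/15 ≈ -2085.9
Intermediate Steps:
a(S, x) = 1/(S + x)
-2086 - a(19, -34) = -2086 - 1/(19 - 34) = -2086 - 1/(-15) = -2086 - 1*(-1/15) = -2086 + 1/15 = -31289/15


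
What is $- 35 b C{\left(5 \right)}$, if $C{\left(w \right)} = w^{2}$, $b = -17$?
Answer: $14875$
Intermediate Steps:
$- 35 b C{\left(5 \right)} = \left(-35\right) \left(-17\right) 5^{2} = 595 \cdot 25 = 14875$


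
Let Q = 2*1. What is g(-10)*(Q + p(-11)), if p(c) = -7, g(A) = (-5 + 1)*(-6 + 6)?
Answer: 0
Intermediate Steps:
g(A) = 0 (g(A) = -4*0 = 0)
Q = 2
g(-10)*(Q + p(-11)) = 0*(2 - 7) = 0*(-5) = 0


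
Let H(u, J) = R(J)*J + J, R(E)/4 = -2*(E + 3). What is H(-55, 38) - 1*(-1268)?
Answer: -11158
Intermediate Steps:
R(E) = -24 - 8*E (R(E) = 4*(-2*(E + 3)) = 4*(-2*(3 + E)) = 4*(-6 - 2*E) = -24 - 8*E)
H(u, J) = J + J*(-24 - 8*J) (H(u, J) = (-24 - 8*J)*J + J = J*(-24 - 8*J) + J = J + J*(-24 - 8*J))
H(-55, 38) - 1*(-1268) = -1*38*(23 + 8*38) - 1*(-1268) = -1*38*(23 + 304) + 1268 = -1*38*327 + 1268 = -12426 + 1268 = -11158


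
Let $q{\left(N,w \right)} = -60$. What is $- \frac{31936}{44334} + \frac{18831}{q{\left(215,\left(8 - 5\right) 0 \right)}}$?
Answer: $- \frac{139461619}{443340} \approx -314.57$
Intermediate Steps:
$- \frac{31936}{44334} + \frac{18831}{q{\left(215,\left(8 - 5\right) 0 \right)}} = - \frac{31936}{44334} + \frac{18831}{-60} = \left(-31936\right) \frac{1}{44334} + 18831 \left(- \frac{1}{60}\right) = - \frac{15968}{22167} - \frac{6277}{20} = - \frac{139461619}{443340}$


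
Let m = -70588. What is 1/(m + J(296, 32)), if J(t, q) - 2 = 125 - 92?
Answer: -1/70553 ≈ -1.4174e-5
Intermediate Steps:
J(t, q) = 35 (J(t, q) = 2 + (125 - 92) = 2 + 33 = 35)
1/(m + J(296, 32)) = 1/(-70588 + 35) = 1/(-70553) = -1/70553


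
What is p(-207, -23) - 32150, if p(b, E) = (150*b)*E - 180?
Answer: 681820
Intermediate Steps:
p(b, E) = -180 + 150*E*b (p(b, E) = 150*E*b - 180 = -180 + 150*E*b)
p(-207, -23) - 32150 = (-180 + 150*(-23)*(-207)) - 32150 = (-180 + 714150) - 32150 = 713970 - 32150 = 681820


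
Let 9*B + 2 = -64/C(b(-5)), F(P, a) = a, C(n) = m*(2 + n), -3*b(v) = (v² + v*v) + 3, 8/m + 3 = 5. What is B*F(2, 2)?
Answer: -92/423 ≈ -0.21749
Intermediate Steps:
m = 4 (m = 8/(-3 + 5) = 8/2 = 8*(½) = 4)
b(v) = -1 - 2*v²/3 (b(v) = -((v² + v*v) + 3)/3 = -((v² + v²) + 3)/3 = -(2*v² + 3)/3 = -(3 + 2*v²)/3 = -1 - 2*v²/3)
C(n) = 8 + 4*n (C(n) = 4*(2 + n) = 8 + 4*n)
B = -46/423 (B = -2/9 + (-64/(8 + 4*(-1 - ⅔*(-5)²)))/9 = -2/9 + (-64/(8 + 4*(-1 - ⅔*25)))/9 = -2/9 + (-64/(8 + 4*(-1 - 50/3)))/9 = -2/9 + (-64/(8 + 4*(-53/3)))/9 = -2/9 + (-64/(8 - 212/3))/9 = -2/9 + (-64/(-188/3))/9 = -2/9 + (-64*(-3/188))/9 = -2/9 + (⅑)*(48/47) = -2/9 + 16/141 = -46/423 ≈ -0.10875)
B*F(2, 2) = -46/423*2 = -92/423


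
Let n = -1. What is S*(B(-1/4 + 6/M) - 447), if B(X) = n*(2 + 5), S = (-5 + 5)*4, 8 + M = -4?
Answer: 0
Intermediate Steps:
M = -12 (M = -8 - 4 = -12)
S = 0 (S = 0*4 = 0)
B(X) = -7 (B(X) = -(2 + 5) = -1*7 = -7)
S*(B(-1/4 + 6/M) - 447) = 0*(-7 - 447) = 0*(-454) = 0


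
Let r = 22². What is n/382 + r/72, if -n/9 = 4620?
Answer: -351109/3438 ≈ -102.13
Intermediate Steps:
n = -41580 (n = -9*4620 = -41580)
r = 484
n/382 + r/72 = -41580/382 + 484/72 = -41580*1/382 + 484*(1/72) = -20790/191 + 121/18 = -351109/3438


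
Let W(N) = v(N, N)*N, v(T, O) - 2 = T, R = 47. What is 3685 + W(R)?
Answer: 5988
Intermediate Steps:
v(T, O) = 2 + T
W(N) = N*(2 + N) (W(N) = (2 + N)*N = N*(2 + N))
3685 + W(R) = 3685 + 47*(2 + 47) = 3685 + 47*49 = 3685 + 2303 = 5988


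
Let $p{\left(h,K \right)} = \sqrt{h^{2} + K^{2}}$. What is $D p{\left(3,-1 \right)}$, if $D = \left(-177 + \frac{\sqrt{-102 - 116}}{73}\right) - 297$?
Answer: $\frac{\sqrt{10} \left(-34602 + i \sqrt{218}\right)}{73} \approx -1498.9 + 0.6396 i$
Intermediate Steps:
$p{\left(h,K \right)} = \sqrt{K^{2} + h^{2}}$
$D = -474 + \frac{i \sqrt{218}}{73}$ ($D = \left(-177 + \sqrt{-218} \cdot \frac{1}{73}\right) - 297 = \left(-177 + i \sqrt{218} \cdot \frac{1}{73}\right) - 297 = \left(-177 + \frac{i \sqrt{218}}{73}\right) - 297 = -474 + \frac{i \sqrt{218}}{73} \approx -474.0 + 0.20226 i$)
$D p{\left(3,-1 \right)} = \left(-474 + \frac{i \sqrt{218}}{73}\right) \sqrt{\left(-1\right)^{2} + 3^{2}} = \left(-474 + \frac{i \sqrt{218}}{73}\right) \sqrt{1 + 9} = \left(-474 + \frac{i \sqrt{218}}{73}\right) \sqrt{10} = \sqrt{10} \left(-474 + \frac{i \sqrt{218}}{73}\right)$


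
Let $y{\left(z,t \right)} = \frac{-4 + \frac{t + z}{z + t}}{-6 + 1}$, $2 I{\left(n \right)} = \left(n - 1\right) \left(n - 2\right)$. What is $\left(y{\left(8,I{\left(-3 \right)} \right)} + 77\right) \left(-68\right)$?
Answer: $- \frac{26384}{5} \approx -5276.8$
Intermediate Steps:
$I{\left(n \right)} = \frac{\left(-1 + n\right) \left(-2 + n\right)}{2}$ ($I{\left(n \right)} = \frac{\left(n - 1\right) \left(n - 2\right)}{2} = \frac{\left(-1 + n\right) \left(-2 + n\right)}{2}$)
$y{\left(z,t \right)} = \frac{3}{5}$ ($y{\left(z,t \right)} = \frac{-4 + \frac{t + z}{t + z}}{-5} = \left(-4 + 1\right) \left(- \frac{1}{5}\right) = \left(-3\right) \left(- \frac{1}{5}\right) = \frac{3}{5}$)
$\left(y{\left(8,I{\left(-3 \right)} \right)} + 77\right) \left(-68\right) = \left(\frac{3}{5} + 77\right) \left(-68\right) = \frac{388}{5} \left(-68\right) = - \frac{26384}{5}$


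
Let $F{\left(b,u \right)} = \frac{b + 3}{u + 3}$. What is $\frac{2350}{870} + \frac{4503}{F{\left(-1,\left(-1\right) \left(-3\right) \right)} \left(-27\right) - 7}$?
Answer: $- \frac{388001}{1392} \approx -278.74$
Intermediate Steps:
$F{\left(b,u \right)} = \frac{3 + b}{3 + u}$
$\frac{2350}{870} + \frac{4503}{F{\left(-1,\left(-1\right) \left(-3\right) \right)} \left(-27\right) - 7} = \frac{2350}{870} + \frac{4503}{\frac{3 - 1}{3 - -3} \left(-27\right) - 7} = 2350 \cdot \frac{1}{870} + \frac{4503}{\frac{1}{3 + 3} \cdot 2 \left(-27\right) - 7} = \frac{235}{87} + \frac{4503}{\frac{1}{6} \cdot 2 \left(-27\right) - 7} = \frac{235}{87} + \frac{4503}{\frac{1}{3} \left(-27\right) - 7} = \frac{235}{87} + \frac{4503}{-9 - 7} = \frac{235}{87} + \frac{4503}{-16} = \frac{235}{87} + 4503 \left(- \frac{1}{16}\right) = \frac{235}{87} - \frac{4503}{16} = - \frac{388001}{1392}$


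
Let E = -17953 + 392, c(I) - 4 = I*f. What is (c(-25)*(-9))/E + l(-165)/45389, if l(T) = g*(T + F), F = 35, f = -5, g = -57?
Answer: 182823639/797076229 ≈ 0.22937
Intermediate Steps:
c(I) = 4 - 5*I (c(I) = 4 + I*(-5) = 4 - 5*I)
E = -17561
l(T) = -1995 - 57*T (l(T) = -57*(T + 35) = -57*(35 + T) = -1995 - 57*T)
(c(-25)*(-9))/E + l(-165)/45389 = ((4 - 5*(-25))*(-9))/(-17561) + (-1995 - 57*(-165))/45389 = ((4 + 125)*(-9))*(-1/17561) + (-1995 + 9405)*(1/45389) = (129*(-9))*(-1/17561) + 7410*(1/45389) = -1161*(-1/17561) + 7410/45389 = 1161/17561 + 7410/45389 = 182823639/797076229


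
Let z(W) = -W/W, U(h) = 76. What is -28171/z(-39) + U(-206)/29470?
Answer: 415099723/14735 ≈ 28171.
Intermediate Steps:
z(W) = -1 (z(W) = -1*1 = -1)
-28171/z(-39) + U(-206)/29470 = -28171/(-1) + 76/29470 = -28171*(-1) + 76*(1/29470) = 28171 + 38/14735 = 415099723/14735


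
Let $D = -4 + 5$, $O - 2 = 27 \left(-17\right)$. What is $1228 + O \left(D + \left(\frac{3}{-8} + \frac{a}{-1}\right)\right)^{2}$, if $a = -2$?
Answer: $- \frac{122945}{64} \approx -1921.0$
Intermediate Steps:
$O = -457$ ($O = 2 + 27 \left(-17\right) = 2 - 459 = -457$)
$D = 1$
$1228 + O \left(D + \left(\frac{3}{-8} + \frac{a}{-1}\right)\right)^{2} = 1228 - 457 \left(1 + \left(\frac{3}{-8} - \frac{2}{-1}\right)\right)^{2} = 1228 - 457 \left(1 + \left(3 \left(- \frac{1}{8}\right) - -2\right)\right)^{2} = 1228 - 457 \left(1 + \left(- \frac{3}{8} + 2\right)\right)^{2} = 1228 - 457 \left(1 + \frac{13}{8}\right)^{2} = 1228 - 457 \left(\frac{21}{8}\right)^{2} = 1228 - \frac{201537}{64} = - \frac{122945}{64}$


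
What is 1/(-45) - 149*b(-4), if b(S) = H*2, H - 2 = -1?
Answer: -13411/45 ≈ -298.02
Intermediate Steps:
H = 1 (H = 2 - 1 = 1)
b(S) = 2 (b(S) = 1*2 = 2)
1/(-45) - 149*b(-4) = 1/(-45) - 149*2 = -1/45 - 298 = -13411/45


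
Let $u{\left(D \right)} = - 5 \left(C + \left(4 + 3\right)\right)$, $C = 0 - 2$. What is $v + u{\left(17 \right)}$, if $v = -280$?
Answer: $-305$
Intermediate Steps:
$C = -2$ ($C = 0 - 2 = -2$)
$u{\left(D \right)} = -25$ ($u{\left(D \right)} = - 5 \left(-2 + \left(4 + 3\right)\right) = - 5 \left(-2 + 7\right) = \left(-5\right) 5 = -25$)
$v + u{\left(17 \right)} = -280 - 25 = -305$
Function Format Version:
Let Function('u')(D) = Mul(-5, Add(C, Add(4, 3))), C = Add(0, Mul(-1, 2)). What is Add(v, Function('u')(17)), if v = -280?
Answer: -305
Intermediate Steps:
C = -2 (C = Add(0, -2) = -2)
Function('u')(D) = -25 (Function('u')(D) = Mul(-5, Add(-2, Add(4, 3))) = Mul(-5, Add(-2, 7)) = Mul(-5, 5) = -25)
Add(v, Function('u')(17)) = Add(-280, -25) = -305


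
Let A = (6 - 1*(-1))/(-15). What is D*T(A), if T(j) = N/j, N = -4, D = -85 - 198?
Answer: -16980/7 ≈ -2425.7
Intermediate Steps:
D = -283
A = -7/15 (A = (6 + 1)*(-1/15) = 7*(-1/15) = -7/15 ≈ -0.46667)
T(j) = -4/j
D*T(A) = -(-1132)/(-7/15) = -(-1132)*(-15)/7 = -283*60/7 = -16980/7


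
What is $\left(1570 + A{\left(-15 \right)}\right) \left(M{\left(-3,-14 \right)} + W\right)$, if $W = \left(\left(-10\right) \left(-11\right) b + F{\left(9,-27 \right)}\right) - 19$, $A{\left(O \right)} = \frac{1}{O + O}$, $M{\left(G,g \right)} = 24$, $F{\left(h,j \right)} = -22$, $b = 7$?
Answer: $\frac{11821849}{10} \approx 1.1822 \cdot 10^{6}$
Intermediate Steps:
$A{\left(O \right)} = \frac{1}{2 O}$
$W = 729$ ($W = \left(\left(-10\right) \left(-11\right) 7 - 22\right) - 19 = \left(110 \cdot 7 - 22\right) - 19 = \left(770 - 22\right) - 19 = 748 - 19 = 729$)
$\left(1570 + A{\left(-15 \right)}\right) \left(M{\left(-3,-14 \right)} + W\right) = \left(1570 + \frac{1}{2 \left(-15\right)}\right) \left(24 + 729\right) = \left(1570 + \frac{1}{2} \left(- \frac{1}{15}\right)\right) 753 = \left(1570 - \frac{1}{30}\right) 753 = \frac{47099}{30} \cdot 753 = \frac{11821849}{10}$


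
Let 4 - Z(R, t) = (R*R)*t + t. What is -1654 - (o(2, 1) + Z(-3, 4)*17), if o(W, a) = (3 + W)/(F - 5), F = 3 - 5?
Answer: -7289/7 ≈ -1041.3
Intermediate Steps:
F = -2
Z(R, t) = 4 - t - t*R² (Z(R, t) = 4 - ((R*R)*t + t) = 4 - (R²*t + t) = 4 - (t*R² + t) = 4 - (t + t*R²) = 4 + (-t - t*R²) = 4 - t - t*R²)
o(W, a) = -3/7 - W/7 (o(W, a) = (3 + W)/(-2 - 5) = (3 + W)/(-7) = (3 + W)*(-⅐) = -3/7 - W/7)
-1654 - (o(2, 1) + Z(-3, 4)*17) = -1654 - ((-3/7 - ⅐*2) + (4 - 1*4 - 1*4*(-3)²)*17) = -1654 - ((-3/7 - 2/7) + (4 - 4 - 1*4*9)*17) = -1654 - (-5/7 + (4 - 4 - 36)*17) = -1654 - (-5/7 - 36*17) = -1654 - (-5/7 - 612) = -1654 - 1*(-4289/7) = -1654 + 4289/7 = -7289/7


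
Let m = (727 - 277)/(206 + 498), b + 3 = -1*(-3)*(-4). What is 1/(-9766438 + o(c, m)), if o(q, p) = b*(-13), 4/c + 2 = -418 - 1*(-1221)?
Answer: -1/9766243 ≈ -1.0239e-7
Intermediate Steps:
b = -15 (b = -3 - 1*(-3)*(-4) = -3 + 3*(-4) = -3 - 12 = -15)
m = 225/352 (m = 450/704 = 450*(1/704) = 225/352 ≈ 0.63920)
c = 4/801 (c = 4/(-2 + (-418 - 1*(-1221))) = 4/(-2 + (-418 + 1221)) = 4/(-2 + 803) = 4/801 ≈ 0.0049938)
o(q, p) = 195 (o(q, p) = -15*(-13) = 195)
1/(-9766438 + o(c, m)) = 1/(-9766438 + 195) = 1/(-9766243) = -1/9766243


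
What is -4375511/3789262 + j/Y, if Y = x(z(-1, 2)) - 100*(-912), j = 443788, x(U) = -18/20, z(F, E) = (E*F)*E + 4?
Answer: 12825863392159/3455772840642 ≈ 3.7114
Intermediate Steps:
z(F, E) = 4 + F*E**2 (z(F, E) = F*E**2 + 4 = 4 + F*E**2)
x(U) = -9/10 (x(U) = -18*1/20 = -9/10)
Y = 911991/10 (Y = -9/10 - 100*(-912) = -9/10 + 91200 = 911991/10 ≈ 91199.)
-4375511/3789262 + j/Y = -4375511/3789262 + 443788/(911991/10) = -4375511*1/3789262 + 443788*(10/911991) = -4375511/3789262 + 4437880/911991 = 12825863392159/3455772840642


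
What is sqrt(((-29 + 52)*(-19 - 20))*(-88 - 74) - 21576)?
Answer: sqrt(123738) ≈ 351.76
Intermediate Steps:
sqrt(((-29 + 52)*(-19 - 20))*(-88 - 74) - 21576) = sqrt((23*(-39))*(-162) - 21576) = sqrt(-897*(-162) - 21576) = sqrt(145314 - 21576) = sqrt(123738)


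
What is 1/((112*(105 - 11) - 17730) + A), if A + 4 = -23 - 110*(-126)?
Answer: 1/6631 ≈ 0.00015081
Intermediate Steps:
A = 13833 (A = -4 + (-23 - 110*(-126)) = -4 + (-23 + 13860) = -4 + 13837 = 13833)
1/((112*(105 - 11) - 17730) + A) = 1/((112*(105 - 11) - 17730) + 13833) = 1/((112*94 - 17730) + 13833) = 1/((10528 - 17730) + 13833) = 1/(-7202 + 13833) = 1/6631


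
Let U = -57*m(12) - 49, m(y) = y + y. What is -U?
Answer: 1417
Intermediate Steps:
m(y) = 2*y
U = -1417 (U = -114*12 - 49 = -57*24 - 49 = -1368 - 49 = -1417)
-U = -1*(-1417) = 1417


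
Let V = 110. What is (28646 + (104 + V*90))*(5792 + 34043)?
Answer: 1539622750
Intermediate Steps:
(28646 + (104 + V*90))*(5792 + 34043) = (28646 + (104 + 110*90))*(5792 + 34043) = (28646 + (104 + 9900))*39835 = (28646 + 10004)*39835 = 38650*39835 = 1539622750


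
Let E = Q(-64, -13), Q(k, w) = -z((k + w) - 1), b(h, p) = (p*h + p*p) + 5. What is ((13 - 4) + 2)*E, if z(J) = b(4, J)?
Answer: -63547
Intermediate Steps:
b(h, p) = 5 + p² + h*p (b(h, p) = (h*p + p²) + 5 = (p² + h*p) + 5 = 5 + p² + h*p)
z(J) = 5 + J² + 4*J
Q(k, w) = -1 - (-1 + k + w)² - 4*k - 4*w (Q(k, w) = -(5 + ((k + w) - 1)² + 4*((k + w) - 1)) = -(5 + (-1 + k + w)² + 4*(-1 + k + w)) = -(5 + (-1 + k + w)² + (-4 + 4*k + 4*w)) = -(1 + (-1 + k + w)² + 4*k + 4*w) = -1 - (-1 + k + w)² - 4*k - 4*w)
E = -5777 (E = -1 - (-1 - 64 - 13)² - 4*(-64) - 4*(-13) = -1 - 1*(-78)² + 256 + 52 = -1 - 1*6084 + 256 + 52 = -1 - 6084 + 256 + 52 = -5777)
((13 - 4) + 2)*E = ((13 - 4) + 2)*(-5777) = (9 + 2)*(-5777) = 11*(-5777) = -63547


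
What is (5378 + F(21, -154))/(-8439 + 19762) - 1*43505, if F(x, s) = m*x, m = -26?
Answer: -492602283/11323 ≈ -43505.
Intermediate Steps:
F(x, s) = -26*x
(5378 + F(21, -154))/(-8439 + 19762) - 1*43505 = (5378 - 26*21)/(-8439 + 19762) - 1*43505 = (5378 - 546)/11323 - 43505 = 4832*(1/11323) - 43505 = 4832/11323 - 43505 = -492602283/11323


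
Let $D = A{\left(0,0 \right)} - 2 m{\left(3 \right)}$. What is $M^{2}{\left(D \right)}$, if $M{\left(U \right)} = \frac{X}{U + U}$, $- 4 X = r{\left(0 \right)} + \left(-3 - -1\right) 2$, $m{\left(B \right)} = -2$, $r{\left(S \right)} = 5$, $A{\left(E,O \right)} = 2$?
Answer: $\frac{1}{2304} \approx 0.00043403$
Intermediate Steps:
$D = 6$ ($D = 2 - -4 = 2 + 4 = 6$)
$X = - \frac{1}{4}$ ($X = - \frac{5 + \left(-3 - -1\right) 2}{4} = - \frac{5 + \left(-3 + 1\right) 2}{4} = - \frac{5 - 4}{4} = \left(- \frac{1}{4}\right) 1 = - \frac{1}{4} \approx -0.25$)
$M{\left(U \right)} = - \frac{1}{8 U}$ ($M{\left(U \right)} = - \frac{1}{4 \left(U + U\right)} = - \frac{1}{4 \cdot 2 U} = - \frac{\frac{1}{2} \frac{1}{U}}{4} = - \frac{1}{8 U}$)
$M^{2}{\left(D \right)} = \left(- \frac{1}{8 \cdot 6}\right)^{2} = \left(\left(- \frac{1}{8}\right) \frac{1}{6}\right)^{2} = \left(- \frac{1}{48}\right)^{2} = \frac{1}{2304}$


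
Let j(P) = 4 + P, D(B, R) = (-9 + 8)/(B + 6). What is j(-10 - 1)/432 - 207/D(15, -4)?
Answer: 1877897/432 ≈ 4347.0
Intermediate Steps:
D(B, R) = -1/(6 + B)
j(-10 - 1)/432 - 207/D(15, -4) = (4 + (-10 - 1))/432 - 207/((-1/(6 + 15))) = (4 - 11)*(1/432) - 207/((-1/21)) = -7*1/432 - 207/((-1*1/21)) = -7/432 - 207/(-1/21) = -7/432 - 207*(-21) = -7/432 + 4347 = 1877897/432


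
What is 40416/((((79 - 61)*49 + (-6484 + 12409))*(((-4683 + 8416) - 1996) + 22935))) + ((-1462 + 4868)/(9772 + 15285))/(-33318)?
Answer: 57585504842/243414037695879 ≈ 0.00023657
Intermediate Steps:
40416/((((79 - 61)*49 + (-6484 + 12409))*(((-4683 + 8416) - 1996) + 22935))) + ((-1462 + 4868)/(9772 + 15285))/(-33318) = 40416/(((18*49 + 5925)*((3733 - 1996) + 22935))) + (3406/25057)*(-1/33318) = 40416/(((882 + 5925)*(1737 + 22935))) + (3406*(1/25057))*(-1/33318) = 40416/((6807*24672)) + (3406/25057)*(-1/33318) = 40416/167942304 - 1703/417424563 = 40416*(1/167942304) - 1703/417424563 = 421/1749399 - 1703/417424563 = 57585504842/243414037695879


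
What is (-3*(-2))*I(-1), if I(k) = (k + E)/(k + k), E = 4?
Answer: -9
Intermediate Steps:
I(k) = (4 + k)/(2*k) (I(k) = (k + 4)/(k + k) = (4 + k)/((2*k)) = (4 + k)*(1/(2*k)) = (4 + k)/(2*k))
(-3*(-2))*I(-1) = (-3*(-2))*((½)*(4 - 1)/(-1)) = 6*((½)*(-1)*3) = 6*(-3/2) = -9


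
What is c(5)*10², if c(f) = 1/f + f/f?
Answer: 120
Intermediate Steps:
c(f) = 1 + 1/f (c(f) = 1/f + 1 = 1 + 1/f)
c(5)*10² = ((1 + 5)/5)*10² = ((⅕)*6)*100 = (6/5)*100 = 120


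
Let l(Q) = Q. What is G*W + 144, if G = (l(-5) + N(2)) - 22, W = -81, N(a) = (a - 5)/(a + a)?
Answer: 9567/4 ≈ 2391.8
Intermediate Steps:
N(a) = (-5 + a)/(2*a) (N(a) = (-5 + a)/((2*a)) = (-5 + a)*(1/(2*a)) = (-5 + a)/(2*a))
G = -111/4 (G = (-5 + (½)*(-5 + 2)/2) - 22 = (-5 + (½)*(½)*(-3)) - 22 = (-5 - ¾) - 22 = -23/4 - 22 = -111/4 ≈ -27.750)
G*W + 144 = -111/4*(-81) + 144 = 8991/4 + 144 = 9567/4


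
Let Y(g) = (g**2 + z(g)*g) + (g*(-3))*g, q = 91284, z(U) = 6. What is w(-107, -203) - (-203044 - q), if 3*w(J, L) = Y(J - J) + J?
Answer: 882877/3 ≈ 2.9429e+5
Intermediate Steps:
Y(g) = -2*g**2 + 6*g (Y(g) = (g**2 + 6*g) + (g*(-3))*g = (g**2 + 6*g) + (-3*g)*g = (g**2 + 6*g) - 3*g**2 = -2*g**2 + 6*g)
w(J, L) = J/3 (w(J, L) = (2*(J - J)*(3 - (J - J)) + J)/3 = (2*0*(3 - 1*0) + J)/3 = (2*0*(3 + 0) + J)/3 = (2*0*3 + J)/3 = (0 + J)/3 = J/3)
w(-107, -203) - (-203044 - q) = (1/3)*(-107) - (-203044 - 1*91284) = -107/3 - (-203044 - 91284) = -107/3 - 1*(-294328) = -107/3 + 294328 = 882877/3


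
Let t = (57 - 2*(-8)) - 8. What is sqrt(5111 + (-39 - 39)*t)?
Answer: sqrt(41) ≈ 6.4031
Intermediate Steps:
t = 65 (t = (57 + 16) - 8 = 73 - 8 = 65)
sqrt(5111 + (-39 - 39)*t) = sqrt(5111 + (-39 - 39)*65) = sqrt(5111 - 78*65) = sqrt(5111 - 5070) = sqrt(41)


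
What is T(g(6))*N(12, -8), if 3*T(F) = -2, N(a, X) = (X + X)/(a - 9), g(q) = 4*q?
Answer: 32/9 ≈ 3.5556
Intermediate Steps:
N(a, X) = 2*X/(-9 + a) (N(a, X) = (2*X)/(-9 + a) = 2*X/(-9 + a))
T(F) = -⅔ (T(F) = (⅓)*(-2) = -⅔)
T(g(6))*N(12, -8) = -4*(-8)/(3*(-9 + 12)) = -4*(-8)/(3*3) = -⅔*(-16/3) = 32/9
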